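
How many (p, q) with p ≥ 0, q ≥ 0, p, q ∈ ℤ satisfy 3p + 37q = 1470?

gcd(37, 3) = 1  (37 = 12×3 + 1, 3 = 3×1).
Back-substituting, 3×(-12) + 37×(1) = 1.
Scale by 1470: one solution is (-17640, 1470). Reduce p mod 37: (9, 39).
General: p = 9 + 37t, q = 39 - 3t.
p ≥ 0 ⇒ t ≥ 0; q ≥ 0 ⇒ t ≤ 13. So t ∈ [0, 13]: 14 solutions.

14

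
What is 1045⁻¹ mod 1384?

gcd(1384, 1045) = 1  (1384 = 1·1045 + 339, 1045 = 3·339 + 28, 339 = 12·28 + 3, 28 = 9·3 + 1, 3 = 3·1).
Back-substituting, 1045·(445) + 1384·(-336) = 1.
So 1045·445 ≡ 1 (mod 1384), and 445 mod 1384 = 445.

445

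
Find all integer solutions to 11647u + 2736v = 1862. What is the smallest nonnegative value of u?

26

gcd(11647, 2736):
  11647 = 4*2736 + 703
  2736 = 3*703 + 627
  703 = 1*627 + 76
  627 = 8*76 + 19
  76 = 4*19
so gcd(11647, 2736) = 19.
19 divides 1862, so solutions exist.
Back-substitute for Bézout coefficients:
  19 = 627 - 8*76
  ... = 11647*(-35) + 2736*(149)
Scale by 1862/19 = 98: (u₀, v₀) = (-3430, 14602).
General solution: u = -3430 + 144t, v = 14602 - 613t for integer t.
u ≥ 0: smallest is -3430 mod 144 = 26 (at t = 24), with v = -110.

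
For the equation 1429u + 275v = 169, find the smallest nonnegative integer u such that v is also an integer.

gcd(1429, 275):
  1429 = 5×275 + 54
  275 = 5×54 + 5
  54 = 10×5 + 4
  5 = 1×4 + 1
  4 = 4×1
so gcd(1429, 275) = 1.
1 divides 169, so solutions exist.
Back-substitute for Bézout coefficients:
  1 = 5 - 1×4
  ... = 1429×(-56) + 275×(291)
Scale by 169/1 = 169: (u₀, v₀) = (-9464, 49179).
General solution: u = -9464 + 275t, v = 49179 - 1429t for integer t.
u ≥ 0: smallest is -9464 mod 275 = 161 (at t = 35), with v = -836.

161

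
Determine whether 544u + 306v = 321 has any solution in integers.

no

gcd(544, 306) = 34  (544 = 1*306 + 238, 306 = 1*238 + 68, 238 = 3*68 + 34, 68 = 2*34).
34 does not divide 321 (remainder 15), so no integer solutions.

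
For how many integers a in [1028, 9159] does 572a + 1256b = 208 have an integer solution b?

gcd(1256, 572):
  1256 = 2*572 + 112
  572 = 5*112 + 12
  112 = 9*12 + 4
  12 = 3*4
so gcd(1256, 572) = 4.
Back-substitute for Bézout coefficients:
  4 = 112 - 9*12
  ... = 572*(-101) + 1256*(46)
Scale by 52: particular solution (-5252, 2392); reduce a mod 314: (86, -39).
General solution: a = 86 + 314t, b = -39 - 143t for integer t.
1028 ≤ 86 + 314t ≤ 9159 gives t ∈ [3, 28], which is 26 values.

26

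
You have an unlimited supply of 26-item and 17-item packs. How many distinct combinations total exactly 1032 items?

Need nonnegative integers with 26j + 17k = 1032.
gcd(26, 17) = 1, and 26·(2) + 17·(-3) = 1.
So (j₀, k₀) = (2064, -3096); general j = 2064 + 17t, k = -3096 - 26t.
j ≥ 0 ⇒ t ≥ -121; k ≥ 0 ⇒ t ≤ -120. That's 2 values of t.

2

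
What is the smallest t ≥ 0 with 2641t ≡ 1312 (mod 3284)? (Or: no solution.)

gcd(3284, 2641):
  3284 = 1×2641 + 643
  2641 = 4×643 + 69
  643 = 9×69 + 22
  69 = 3×22 + 3
  22 = 7×3 + 1
  3 = 3×1
so gcd(3284, 2641) = 1.
1 divides 1312, so solutions exist.
Back-substitute for Bézout coefficients:
  1 = 22 - 7×3
  ... = 2641×(-1047) + 3284×(842)
So 2641×(-1047) ≡ 1 (mod 3284); multiply by 1312: t ≡ -1373664 (mod 3284).
Smallest nonnegative: t = -1373664 mod 3284 = 2332.

2332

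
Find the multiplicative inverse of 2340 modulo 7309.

gcd(7309, 2340) = 1.
By Bézout, 2340×(784) + 7309×(-251) = 1.
So 2340×784 ≡ 1 (mod 7309), and 784 mod 7309 = 784.

784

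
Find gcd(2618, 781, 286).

gcd(2618, 781) = 11  (2618 = 3*781 + 275, 781 = 2*275 + 231, 275 = 1*231 + 44, 231 = 5*44 + 11, 44 = 4*11).
gcd(11, 286) = 11.

11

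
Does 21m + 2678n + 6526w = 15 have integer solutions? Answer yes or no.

yes

gcd(2678, 21):
  2678 = 127·21 + 11
  21 = 1·11 + 10
  11 = 1·10 + 1
  10 = 10·1
so gcd(2678, 21) = 1.
gcd(1, 6526) = 1.
1 divides 15, so integer solutions exist.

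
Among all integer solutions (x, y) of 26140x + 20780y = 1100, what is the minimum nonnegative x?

gcd(26140, 20780):
  26140 = 1·20780 + 5360
  20780 = 3·5360 + 4700
  5360 = 1·4700 + 660
  4700 = 7·660 + 80
  660 = 8·80 + 20
  80 = 4·20
so gcd(26140, 20780) = 20.
20 divides 1100, so solutions exist.
Back-substitute for Bézout coefficients:
  20 = 660 - 8·80
  ... = 26140·(252) + 20780·(-317)
Scale by 1100/20 = 55: (x₀, y₀) = (13860, -17435).
General solution: x = 13860 + 1039t, y = -17435 - 1307t for integer t.
x ≥ 0: smallest is 13860 mod 1039 = 353 (at t = -13), with y = -444.

353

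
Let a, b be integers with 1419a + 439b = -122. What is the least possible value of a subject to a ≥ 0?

214

gcd(1419, 439) = 1.
1 divides -122, so solutions exist.
By Bézout, 1419·(99) + 439·(-320) = 1.
Scale by -122/1 = -122: (a₀, b₀) = (-12078, 39040).
General solution: a = -12078 + 439t, b = 39040 - 1419t for integer t.
a ≥ 0: smallest is -12078 mod 439 = 214 (at t = 28), with b = -692.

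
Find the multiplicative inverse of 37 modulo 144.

109

gcd(144, 37):
  144 = 3·37 + 33
  37 = 1·33 + 4
  33 = 8·4 + 1
  4 = 4·1
so gcd(144, 37) = 1.
Back-substitute for Bézout coefficients:
  1 = 33 - 8·4
  ... = 37·(-35) + 144·(9)
So 37·-35 ≡ 1 (mod 144), and -35 mod 144 = 109.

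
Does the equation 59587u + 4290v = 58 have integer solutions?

no

gcd(59587, 4290) = 11  (59587 = 13*4290 + 3817, 4290 = 1*3817 + 473, 3817 = 8*473 + 33, 473 = 14*33 + 11, 33 = 3*11).
11 does not divide 58 (remainder 3), so no integer solutions.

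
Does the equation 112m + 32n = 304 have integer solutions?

yes

gcd(112, 32) = 16.
16 divides 304, so integer solutions exist.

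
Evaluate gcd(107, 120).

1

gcd(120, 107):
  120 = 1×107 + 13
  107 = 8×13 + 3
  13 = 4×3 + 1
  3 = 3×1
so gcd(120, 107) = 1.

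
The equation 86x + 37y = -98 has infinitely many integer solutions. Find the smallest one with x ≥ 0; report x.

gcd(86, 37) = 1.
1 divides -98, so solutions exist.
By Bézout, 86*(-3) + 37*(7) = 1.
Scale by -98/1 = -98: (x₀, y₀) = (294, -686).
General solution: x = 294 + 37t, y = -686 - 86t for integer t.
x ≥ 0: smallest is 294 mod 37 = 35 (at t = -7), with y = -84.

35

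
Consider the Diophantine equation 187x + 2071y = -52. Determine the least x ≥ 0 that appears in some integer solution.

gcd(2071, 187):
  2071 = 11*187 + 14
  187 = 13*14 + 5
  14 = 2*5 + 4
  5 = 1*4 + 1
  4 = 4*1
so gcd(2071, 187) = 1.
1 divides -52, so solutions exist.
Back-substitute for Bézout coefficients:
  1 = 5 - 1*4
  ... = 187*(443) + 2071*(-40)
Scale by -52/1 = -52: (x₀, y₀) = (-23036, 2080).
General solution: x = -23036 + 2071t, y = 2080 - 187t for integer t.
x ≥ 0: smallest is -23036 mod 2071 = 1816 (at t = 12), with y = -164.

1816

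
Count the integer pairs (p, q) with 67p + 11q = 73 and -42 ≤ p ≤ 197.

22

gcd(67, 11) = 1.
By Bézout, 67·(1) + 11·(-6) = 1.
Particular solution: (7, -36).
General solution: p = 7 + 11t, q = -36 - 67t for integer t.
-42 ≤ 7 + 11t ≤ 197 gives t ∈ [-4, 17], which is 22 values.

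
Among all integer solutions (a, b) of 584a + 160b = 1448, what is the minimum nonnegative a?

17

gcd(584, 160):
  584 = 3×160 + 104
  160 = 1×104 + 56
  104 = 1×56 + 48
  56 = 1×48 + 8
  48 = 6×8
so gcd(584, 160) = 8.
8 divides 1448, so solutions exist.
Back-substitute for Bézout coefficients:
  8 = 56 - 1×48
  ... = 584×(-3) + 160×(11)
Scale by 1448/8 = 181: (a₀, b₀) = (-543, 1991).
General solution: a = -543 + 20t, b = 1991 - 73t for integer t.
a ≥ 0: smallest is -543 mod 20 = 17 (at t = 28), with b = -53.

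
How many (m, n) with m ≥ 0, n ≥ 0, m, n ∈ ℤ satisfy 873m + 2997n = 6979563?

gcd(2997, 873) = 9  (2997 = 3·873 + 378, 873 = 2·378 + 117, 378 = 3·117 + 27, 117 = 4·27 + 9, 27 = 3·9).
Back-substituting, 873·(103) + 2997·(-30) = 9.
Scale by 775507: one solution is (79877221, -23265210). Reduce m mod 333: (178, 2277).
General: m = 178 + 333t, n = 2277 - 97t.
m ≥ 0 ⇒ t ≥ 0; n ≥ 0 ⇒ t ≤ 23. So t ∈ [0, 23]: 24 solutions.

24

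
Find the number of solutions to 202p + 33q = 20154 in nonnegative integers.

3

gcd(202, 33):
  202 = 6*33 + 4
  33 = 8*4 + 1
  4 = 4*1
so gcd(202, 33) = 1.
Back-substitute for Bézout coefficients:
  1 = 33 - 8*4
  ... = 202*(-8) + 33*(49)
Scale by 20154: one solution is (-161232, 987546). Reduce p mod 33: (6, 574).
General: p = 6 + 33t, q = 574 - 202t.
p ≥ 0 ⇒ t ≥ 0; q ≥ 0 ⇒ t ≤ 2. So t ∈ [0, 2]: 3 solutions.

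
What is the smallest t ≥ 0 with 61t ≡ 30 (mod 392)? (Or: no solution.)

gcd(392, 61) = 1  (392 = 6×61 + 26, 61 = 2×26 + 9, 26 = 2×9 + 8, 9 = 1×8 + 1, 8 = 8×1).
1 divides 30, so solutions exist.
Back-substituting, 61×(45) + 392×(-7) = 1.
So 61×(45) ≡ 1 (mod 392); multiply by 30: t ≡ 1350 (mod 392).
Smallest nonnegative: t = 1350 mod 392 = 174.

174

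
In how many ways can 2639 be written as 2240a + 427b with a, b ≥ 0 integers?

gcd(2240, 427) = 7  (2240 = 5*427 + 105, 427 = 4*105 + 7, 105 = 15*7).
Back-substituting, 2240*(-4) + 427*(21) = 7.
Scale by 377: one solution is (-1508, 7917). Reduce a mod 61: (17, -83).
General: a = 17 + 61t, b = -83 - 320t.
a ≥ 0 ⇒ t ≥ 0; b ≥ 0 ⇒ t ≤ -1. So t ∈ [0, -1]: 0 solutions.

0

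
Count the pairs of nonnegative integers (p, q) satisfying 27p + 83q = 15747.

gcd(83, 27) = 1  (83 = 3×27 + 2, 27 = 13×2 + 1, 2 = 2×1).
Back-substituting, 27×(40) + 83×(-13) = 1.
Scale by 15747: one solution is (629880, -204711). Reduce p mod 83: (76, 165).
General: p = 76 + 83t, q = 165 - 27t.
p ≥ 0 ⇒ t ≥ 0; q ≥ 0 ⇒ t ≤ 6. So t ∈ [0, 6]: 7 solutions.

7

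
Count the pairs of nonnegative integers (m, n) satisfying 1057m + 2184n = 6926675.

gcd(2184, 1057) = 7.
By Bézout, 1057·(31) + 2184·(-15) = 7.
One solution: (59, 3143).
General: m = 59 + 312t, n = 3143 - 151t.
m ≥ 0 ⇒ t ≥ 0; n ≥ 0 ⇒ t ≤ 20. So t ∈ [0, 20]: 21 solutions.

21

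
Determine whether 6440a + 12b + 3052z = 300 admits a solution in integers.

gcd(6440, 12):
  6440 = 536*12 + 8
  12 = 1*8 + 4
  8 = 2*4
so gcd(6440, 12) = 4.
gcd(4, 3052) = 4.
4 divides 300, so integer solutions exist.

yes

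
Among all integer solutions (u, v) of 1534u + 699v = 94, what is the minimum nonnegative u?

gcd(1534, 699):
  1534 = 2*699 + 136
  699 = 5*136 + 19
  136 = 7*19 + 3
  19 = 6*3 + 1
  3 = 3*1
so gcd(1534, 699) = 1.
1 divides 94, so solutions exist.
Back-substitute for Bézout coefficients:
  1 = 19 - 6*3
  ... = 1534*(-221) + 699*(485)
Scale by 94/1 = 94: (u₀, v₀) = (-20774, 45590).
General solution: u = -20774 + 699t, v = 45590 - 1534t for integer t.
u ≥ 0: smallest is -20774 mod 699 = 196 (at t = 30), with v = -430.

196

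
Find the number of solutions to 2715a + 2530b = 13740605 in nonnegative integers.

gcd(2715, 2530):
  2715 = 1·2530 + 185
  2530 = 13·185 + 125
  185 = 1·125 + 60
  125 = 2·60 + 5
  60 = 12·5
so gcd(2715, 2530) = 5.
Back-substitute for Bézout coefficients:
  5 = 125 - 2·60
  ... = 2715·(-41) + 2530·(44)
Scale by 2748121: one solution is (-112672961, 120917324). Reduce a mod 506: (83, 5342).
General: a = 83 + 506t, b = 5342 - 543t.
a ≥ 0 ⇒ t ≥ 0; b ≥ 0 ⇒ t ≤ 9. So t ∈ [0, 9]: 10 solutions.

10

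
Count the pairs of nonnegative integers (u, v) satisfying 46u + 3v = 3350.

gcd(46, 3) = 1  (46 = 15·3 + 1, 3 = 3·1).
Back-substituting, 46·(1) + 3·(-15) = 1.
Scale by 3350: one solution is (3350, -50250). Reduce u mod 3: (2, 1086).
General: u = 2 + 3t, v = 1086 - 46t.
u ≥ 0 ⇒ t ≥ 0; v ≥ 0 ⇒ t ≤ 23. So t ∈ [0, 23]: 24 solutions.

24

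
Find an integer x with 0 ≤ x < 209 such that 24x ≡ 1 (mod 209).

gcd(209, 24) = 1.
By Bézout, 24×(61) + 209×(-7) = 1.
So 24×61 ≡ 1 (mod 209), and 61 mod 209 = 61.

61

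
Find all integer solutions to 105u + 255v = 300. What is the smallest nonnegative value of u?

15

gcd(255, 105) = 15  (255 = 2·105 + 45, 105 = 2·45 + 15, 45 = 3·15).
15 divides 300, so solutions exist.
Back-substituting, 105·(5) + 255·(-2) = 15.
Scale by 300/15 = 20: (u₀, v₀) = (100, -40).
General solution: u = 100 + 17t, v = -40 - 7t for integer t.
u ≥ 0: smallest is 100 mod 17 = 15 (at t = -5), with v = -5.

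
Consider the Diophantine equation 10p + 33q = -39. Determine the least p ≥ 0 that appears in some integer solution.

6

gcd(33, 10):
  33 = 3×10 + 3
  10 = 3×3 + 1
  3 = 3×1
so gcd(33, 10) = 1.
1 divides -39, so solutions exist.
Back-substitute for Bézout coefficients:
  1 = 10 - 3×3
  ... = 10×(10) + 33×(-3)
Scale by -39/1 = -39: (p₀, q₀) = (-390, 117).
General solution: p = -390 + 33t, q = 117 - 10t for integer t.
p ≥ 0: smallest is -390 mod 33 = 6 (at t = 12), with q = -3.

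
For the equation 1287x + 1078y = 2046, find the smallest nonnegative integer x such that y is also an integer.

82

gcd(1287, 1078):
  1287 = 1·1078 + 209
  1078 = 5·209 + 33
  209 = 6·33 + 11
  33 = 3·11
so gcd(1287, 1078) = 11.
11 divides 2046, so solutions exist.
Back-substitute for Bézout coefficients:
  11 = 209 - 6·33
  ... = 1287·(31) + 1078·(-37)
Scale by 2046/11 = 186: (x₀, y₀) = (5766, -6882).
General solution: x = 5766 + 98t, y = -6882 - 117t for integer t.
x ≥ 0: smallest is 5766 mod 98 = 82 (at t = -58), with y = -96.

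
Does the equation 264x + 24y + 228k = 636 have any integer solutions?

gcd(264, 24) = 24  (264 = 11·24).
gcd(24, 228) = 12.
12 divides 636, so integer solutions exist.

yes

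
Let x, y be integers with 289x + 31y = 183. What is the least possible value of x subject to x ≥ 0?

9

gcd(289, 31) = 1.
1 divides 183, so solutions exist.
By Bézout, 289*(-3) + 31*(28) = 1.
Scale by 183/1 = 183: (x₀, y₀) = (-549, 5124).
General solution: x = -549 + 31t, y = 5124 - 289t for integer t.
x ≥ 0: smallest is -549 mod 31 = 9 (at t = 18), with y = -78.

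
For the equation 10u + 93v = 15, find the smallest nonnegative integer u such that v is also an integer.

gcd(93, 10) = 1.
1 divides 15, so solutions exist.
By Bézout, 10*(28) + 93*(-3) = 1.
Scale by 15/1 = 15: (u₀, v₀) = (420, -45).
General solution: u = 420 + 93t, v = -45 - 10t for integer t.
u ≥ 0: smallest is 420 mod 93 = 48 (at t = -4), with v = -5.

48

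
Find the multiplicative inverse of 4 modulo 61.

gcd(61, 4) = 1  (61 = 15*4 + 1, 4 = 4*1).
Back-substituting, 4*(-15) + 61*(1) = 1.
So 4*-15 ≡ 1 (mod 61), and -15 mod 61 = 46.

46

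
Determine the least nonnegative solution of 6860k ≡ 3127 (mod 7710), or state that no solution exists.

no solution

gcd(7710, 6860) = 10  (7710 = 1·6860 + 850, 6860 = 8·850 + 60, 850 = 14·60 + 10, 60 = 6·10).
10 does not divide 3127, so the congruence has no solution.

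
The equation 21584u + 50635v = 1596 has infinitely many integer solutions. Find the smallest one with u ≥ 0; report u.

854

gcd(50635, 21584):
  50635 = 2·21584 + 7467
  21584 = 2·7467 + 6650
  7467 = 1·6650 + 817
  6650 = 8·817 + 114
  817 = 7·114 + 19
  114 = 6·19
so gcd(50635, 21584) = 19.
19 divides 1596, so solutions exist.
Back-substitute for Bézout coefficients:
  19 = 817 - 7·114
  ... = 21584·(-434) + 50635·(185)
Scale by 1596/19 = 84: (u₀, v₀) = (-36456, 15540).
General solution: u = -36456 + 2665t, v = 15540 - 1136t for integer t.
u ≥ 0: smallest is -36456 mod 2665 = 854 (at t = 14), with v = -364.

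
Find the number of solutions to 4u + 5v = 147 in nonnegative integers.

7

gcd(5, 4):
  5 = 1×4 + 1
  4 = 4×1
so gcd(5, 4) = 1.
Back-substitute for Bézout coefficients:
  1 = 5 - 1×4
  ... = 4×(-1) + 5×(1)
Scale by 147: one solution is (-147, 147). Reduce u mod 5: (3, 27).
General: u = 3 + 5t, v = 27 - 4t.
u ≥ 0 ⇒ t ≥ 0; v ≥ 0 ⇒ t ≤ 6. So t ∈ [0, 6]: 7 solutions.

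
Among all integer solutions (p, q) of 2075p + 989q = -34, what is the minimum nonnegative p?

122

gcd(2075, 989):
  2075 = 2·989 + 97
  989 = 10·97 + 19
  97 = 5·19 + 2
  19 = 9·2 + 1
  2 = 2·1
so gcd(2075, 989) = 1.
1 divides -34, so solutions exist.
Back-substitute for Bézout coefficients:
  1 = 19 - 9·2
  ... = 2075·(-469) + 989·(984)
Scale by -34/1 = -34: (p₀, q₀) = (15946, -33456).
General solution: p = 15946 + 989t, q = -33456 - 2075t for integer t.
p ≥ 0: smallest is 15946 mod 989 = 122 (at t = -16), with q = -256.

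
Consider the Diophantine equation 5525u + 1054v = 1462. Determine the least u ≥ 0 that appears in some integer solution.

14

gcd(5525, 1054) = 17.
17 divides 1462, so solutions exist.
By Bézout, 5525·(29) + 1054·(-152) = 17.
Scale by 1462/17 = 86: (u₀, v₀) = (2494, -13072).
General solution: u = 2494 + 62t, v = -13072 - 325t for integer t.
u ≥ 0: smallest is 2494 mod 62 = 14 (at t = -40), with v = -72.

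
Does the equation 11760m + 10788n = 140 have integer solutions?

no

gcd(11760, 10788) = 12.
12 does not divide 140 (remainder 8), so no integer solutions.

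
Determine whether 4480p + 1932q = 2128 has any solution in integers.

gcd(4480, 1932) = 28.
28 divides 2128, so integer solutions exist.

yes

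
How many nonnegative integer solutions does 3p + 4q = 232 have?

20

gcd(4, 3) = 1  (4 = 1×3 + 1, 3 = 3×1).
Back-substituting, 3×(-1) + 4×(1) = 1.
Scale by 232: one solution is (-232, 232). Reduce p mod 4: (0, 58).
General: p = 0 + 4t, q = 58 - 3t.
p ≥ 0 ⇒ t ≥ 0; q ≥ 0 ⇒ t ≤ 19. So t ∈ [0, 19]: 20 solutions.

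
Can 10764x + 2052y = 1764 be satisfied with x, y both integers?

yes

gcd(10764, 2052) = 36  (10764 = 5*2052 + 504, 2052 = 4*504 + 36, 504 = 14*36).
36 divides 1764, so integer solutions exist.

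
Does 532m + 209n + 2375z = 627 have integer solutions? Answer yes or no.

gcd(532, 209) = 19.
gcd(19, 2375) = 19.
19 divides 627, so integer solutions exist.

yes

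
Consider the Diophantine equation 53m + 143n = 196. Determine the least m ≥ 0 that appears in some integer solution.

gcd(143, 53) = 1  (143 = 2×53 + 37, 53 = 1×37 + 16, 37 = 2×16 + 5, 16 = 3×5 + 1, 5 = 5×1).
1 divides 196, so solutions exist.
Back-substituting, 53×(27) + 143×(-10) = 1.
Scale by 196/1 = 196: (m₀, n₀) = (5292, -1960).
General solution: m = 5292 + 143t, n = -1960 - 53t for integer t.
m ≥ 0: smallest is 5292 mod 143 = 1 (at t = -37), with n = 1.

1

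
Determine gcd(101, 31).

gcd(101, 31):
  101 = 3·31 + 8
  31 = 3·8 + 7
  8 = 1·7 + 1
  7 = 7·1
so gcd(101, 31) = 1.

1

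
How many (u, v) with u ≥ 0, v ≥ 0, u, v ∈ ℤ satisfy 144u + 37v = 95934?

gcd(144, 37) = 1  (144 = 3·37 + 33, 37 = 1·33 + 4, 33 = 8·4 + 1, 4 = 4·1).
Back-substituting, 144·(9) + 37·(-35) = 1.
Scale by 95934: one solution is (863406, -3357690). Reduce u mod 37: (11, 2550).
General: u = 11 + 37t, v = 2550 - 144t.
u ≥ 0 ⇒ t ≥ 0; v ≥ 0 ⇒ t ≤ 17. So t ∈ [0, 17]: 18 solutions.

18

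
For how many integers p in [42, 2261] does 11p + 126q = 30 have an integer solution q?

18

gcd(126, 11) = 1.
By Bézout, 11*(23) + 126*(-2) = 1.
Particular solution: (60, -5).
General solution: p = 60 + 126t, q = -5 - 11t for integer t.
42 ≤ 60 + 126t ≤ 2261 gives t ∈ [0, 17], which is 18 values.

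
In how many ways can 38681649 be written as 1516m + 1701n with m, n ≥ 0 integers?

gcd(1701, 1516):
  1701 = 1*1516 + 185
  1516 = 8*185 + 36
  185 = 5*36 + 5
  36 = 7*5 + 1
  5 = 5*1
so gcd(1701, 1516) = 1.
Back-substitute for Bézout coefficients:
  1 = 36 - 7*5
  ... = 1516*(331) + 1701*(-295)
Scale by 38681649: one solution is (12803625819, -11411086455). Reduce m mod 1701: (1503, 21401).
General: m = 1503 + 1701t, n = 21401 - 1516t.
m ≥ 0 ⇒ t ≥ 0; n ≥ 0 ⇒ t ≤ 14. So t ∈ [0, 14]: 15 solutions.

15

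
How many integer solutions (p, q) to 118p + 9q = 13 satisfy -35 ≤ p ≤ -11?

3

gcd(118, 9) = 1.
By Bézout, 118·(1) + 9·(-13) = 1.
Particular solution: (4, -51).
General solution: p = 4 + 9t, q = -51 - 118t for integer t.
-35 ≤ 4 + 9t ≤ -11 gives t ∈ [-4, -2], which is 3 values.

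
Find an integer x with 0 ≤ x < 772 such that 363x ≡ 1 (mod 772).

gcd(772, 363) = 1  (772 = 2*363 + 46, 363 = 7*46 + 41, 46 = 1*41 + 5, 41 = 8*5 + 1, 5 = 5*1).
Back-substituting, 363*(151) + 772*(-71) = 1.
So 363*151 ≡ 1 (mod 772), and 151 mod 772 = 151.

151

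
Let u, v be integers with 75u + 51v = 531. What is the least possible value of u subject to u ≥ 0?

3

gcd(75, 51):
  75 = 1·51 + 24
  51 = 2·24 + 3
  24 = 8·3
so gcd(75, 51) = 3.
3 divides 531, so solutions exist.
Back-substitute for Bézout coefficients:
  3 = 51 - 2·24
  ... = 75·(-2) + 51·(3)
Scale by 531/3 = 177: (u₀, v₀) = (-354, 531).
General solution: u = -354 + 17t, v = 531 - 25t for integer t.
u ≥ 0: smallest is -354 mod 17 = 3 (at t = 21), with v = 6.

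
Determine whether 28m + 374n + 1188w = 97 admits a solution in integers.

no

gcd(374, 28) = 2  (374 = 13*28 + 10, 28 = 2*10 + 8, 10 = 1*8 + 2, 8 = 4*2).
gcd(2, 1188) = 2.
2 does not divide 97 (remainder 1), so no integer solutions.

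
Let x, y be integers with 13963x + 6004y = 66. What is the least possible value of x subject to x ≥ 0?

gcd(13963, 6004):
  13963 = 2·6004 + 1955
  6004 = 3·1955 + 139
  1955 = 14·139 + 9
  139 = 15·9 + 4
  9 = 2·4 + 1
  4 = 4·1
so gcd(13963, 6004) = 1.
1 divides 66, so solutions exist.
Back-substitute for Bézout coefficients:
  1 = 9 - 2·4
  ... = 13963·(1339) + 6004·(-3114)
Scale by 66/1 = 66: (x₀, y₀) = (88374, -205524).
General solution: x = 88374 + 6004t, y = -205524 - 13963t for integer t.
x ≥ 0: smallest is 88374 mod 6004 = 4318 (at t = -14), with y = -10042.

4318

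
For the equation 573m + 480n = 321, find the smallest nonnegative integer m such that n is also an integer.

gcd(573, 480):
  573 = 1×480 + 93
  480 = 5×93 + 15
  93 = 6×15 + 3
  15 = 5×3
so gcd(573, 480) = 3.
3 divides 321, so solutions exist.
Back-substitute for Bézout coefficients:
  3 = 93 - 6×15
  ... = 573×(31) + 480×(-37)
Scale by 321/3 = 107: (m₀, n₀) = (3317, -3959).
General solution: m = 3317 + 160t, n = -3959 - 191t for integer t.
m ≥ 0: smallest is 3317 mod 160 = 117 (at t = -20), with n = -139.

117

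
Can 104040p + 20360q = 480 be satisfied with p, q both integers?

gcd(104040, 20360) = 40.
40 divides 480, so integer solutions exist.

yes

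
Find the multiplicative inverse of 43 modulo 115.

107

gcd(115, 43) = 1.
By Bézout, 43×(-8) + 115×(3) = 1.
So 43×-8 ≡ 1 (mod 115), and -8 mod 115 = 107.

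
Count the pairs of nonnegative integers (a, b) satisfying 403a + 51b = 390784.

19

gcd(403, 51) = 1  (403 = 7·51 + 46, 51 = 1·46 + 5, 46 = 9·5 + 1, 5 = 5·1).
Back-substituting, 403·(10) + 51·(-79) = 1.
Scale by 390784: one solution is (3907840, -30871936). Reduce a mod 51: (16, 7536).
General: a = 16 + 51t, b = 7536 - 403t.
a ≥ 0 ⇒ t ≥ 0; b ≥ 0 ⇒ t ≤ 18. So t ∈ [0, 18]: 19 solutions.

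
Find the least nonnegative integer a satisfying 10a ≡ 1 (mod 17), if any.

gcd(17, 10):
  17 = 1·10 + 7
  10 = 1·7 + 3
  7 = 2·3 + 1
  3 = 3·1
so gcd(17, 10) = 1.
1 divides 1, so solutions exist.
Back-substitute for Bézout coefficients:
  1 = 7 - 2·3
  ... = 10·(-5) + 17·(3)
So 10·(-5) ≡ 1 (mod 17); multiply by 1: a ≡ -5 (mod 17).
Smallest nonnegative: a = -5 mod 17 = 12.

12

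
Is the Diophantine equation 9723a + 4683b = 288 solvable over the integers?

no

gcd(9723, 4683) = 21  (9723 = 2*4683 + 357, 4683 = 13*357 + 42, 357 = 8*42 + 21, 42 = 2*21).
21 does not divide 288 (remainder 15), so no integer solutions.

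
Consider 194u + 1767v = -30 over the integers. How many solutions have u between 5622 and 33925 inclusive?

16

gcd(1767, 194):
  1767 = 9×194 + 21
  194 = 9×21 + 5
  21 = 4×5 + 1
  5 = 5×1
so gcd(1767, 194) = 1.
Back-substitute for Bézout coefficients:
  1 = 21 - 4×5
  ... = 194×(-337) + 1767×(37)
Scale by -30: particular solution (10110, -1110); reduce u mod 1767: (1275, -140).
General solution: u = 1275 + 1767t, v = -140 - 194t for integer t.
5622 ≤ 1275 + 1767t ≤ 33925 gives t ∈ [3, 18], which is 16 values.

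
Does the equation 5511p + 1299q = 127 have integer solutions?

gcd(5511, 1299) = 3  (5511 = 4×1299 + 315, 1299 = 4×315 + 39, 315 = 8×39 + 3, 39 = 13×3).
3 does not divide 127 (remainder 1), so no integer solutions.

no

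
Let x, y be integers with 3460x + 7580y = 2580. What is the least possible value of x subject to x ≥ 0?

130

gcd(7580, 3460) = 20  (7580 = 2·3460 + 660, 3460 = 5·660 + 160, 660 = 4·160 + 20, 160 = 8·20).
20 divides 2580, so solutions exist.
Back-substituting, 3460·(-46) + 7580·(21) = 20.
Scale by 2580/20 = 129: (x₀, y₀) = (-5934, 2709).
General solution: x = -5934 + 379t, y = 2709 - 173t for integer t.
x ≥ 0: smallest is -5934 mod 379 = 130 (at t = 16), with y = -59.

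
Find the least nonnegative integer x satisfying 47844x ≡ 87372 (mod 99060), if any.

5853

gcd(99060, 47844):
  99060 = 2*47844 + 3372
  47844 = 14*3372 + 636
  3372 = 5*636 + 192
  636 = 3*192 + 60
  192 = 3*60 + 12
  60 = 5*12
so gcd(99060, 47844) = 12.
12 divides 87372, so solutions exist.
Back-substitute for Bézout coefficients:
  12 = 192 - 3*60
  ... = 47844*(-1557) + 99060*(752)
So 47844*(-1557) ≡ 12 (mod 99060); multiply by 7281: x ≡ -11336517 (mod 8255).
Smallest nonnegative: x = -11336517 mod 8255 = 5853.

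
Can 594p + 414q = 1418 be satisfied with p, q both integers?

gcd(594, 414) = 18  (594 = 1·414 + 180, 414 = 2·180 + 54, 180 = 3·54 + 18, 54 = 3·18).
18 does not divide 1418 (remainder 14), so no integer solutions.

no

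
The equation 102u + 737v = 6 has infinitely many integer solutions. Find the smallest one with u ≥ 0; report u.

gcd(737, 102) = 1  (737 = 7*102 + 23, 102 = 4*23 + 10, 23 = 2*10 + 3, 10 = 3*3 + 1, 3 = 3*1).
1 divides 6, so solutions exist.
Back-substituting, 102*(224) + 737*(-31) = 1.
Scale by 6/1 = 6: (u₀, v₀) = (1344, -186).
General solution: u = 1344 + 737t, v = -186 - 102t for integer t.
u ≥ 0: smallest is 1344 mod 737 = 607 (at t = -1), with v = -84.

607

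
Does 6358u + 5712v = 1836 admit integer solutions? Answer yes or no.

gcd(6358, 5712) = 34  (6358 = 1×5712 + 646, 5712 = 8×646 + 544, 646 = 1×544 + 102, 544 = 5×102 + 34, 102 = 3×34).
34 divides 1836, so integer solutions exist.

yes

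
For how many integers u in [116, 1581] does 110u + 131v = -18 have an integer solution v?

11

gcd(131, 110) = 1.
By Bézout, 110*(-25) + 131*(21) = 1.
Particular solution: (57, -48).
General solution: u = 57 + 131t, v = -48 - 110t for integer t.
116 ≤ 57 + 131t ≤ 1581 gives t ∈ [1, 11], which is 11 values.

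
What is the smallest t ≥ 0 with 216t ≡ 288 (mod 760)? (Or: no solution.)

gcd(760, 216) = 8  (760 = 3*216 + 112, 216 = 1*112 + 104, 112 = 1*104 + 8, 104 = 13*8).
8 divides 288, so solutions exist.
Back-substituting, 216*(-7) + 760*(2) = 8.
So 216*(-7) ≡ 8 (mod 760); multiply by 36: t ≡ -252 (mod 95).
Smallest nonnegative: t = -252 mod 95 = 33.

33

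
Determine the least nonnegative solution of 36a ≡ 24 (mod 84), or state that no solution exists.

gcd(84, 36) = 12  (84 = 2*36 + 12, 36 = 3*12).
12 divides 24, so solutions exist.
Back-substituting, 36*(-2) + 84*(1) = 12.
So 36*(-2) ≡ 12 (mod 84); multiply by 2: a ≡ -4 (mod 7).
Smallest nonnegative: a = -4 mod 7 = 3.

3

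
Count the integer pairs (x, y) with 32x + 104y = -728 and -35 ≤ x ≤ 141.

gcd(104, 32) = 8.
By Bézout, 32·(-3) + 104·(1) = 8.
Particular solution: (0, -7).
General solution: x = 0 + 13t, y = -7 - 4t for integer t.
-35 ≤ 0 + 13t ≤ 141 gives t ∈ [-2, 10], which is 13 values.

13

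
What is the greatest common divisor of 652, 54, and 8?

2

gcd(652, 54) = 2.
gcd(2, 8) = 2.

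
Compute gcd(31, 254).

gcd(254, 31) = 1  (254 = 8·31 + 6, 31 = 5·6 + 1, 6 = 6·1).

1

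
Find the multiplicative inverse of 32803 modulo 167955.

149497

gcd(167955, 32803) = 1.
By Bézout, 32803*(-18458) + 167955*(3605) = 1.
So 32803*-18458 ≡ 1 (mod 167955), and -18458 mod 167955 = 149497.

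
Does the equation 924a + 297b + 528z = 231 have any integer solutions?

yes

gcd(924, 297) = 33.
gcd(33, 528) = 33.
33 divides 231, so integer solutions exist.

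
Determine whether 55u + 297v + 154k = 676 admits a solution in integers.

no

gcd(297, 55) = 11  (297 = 5×55 + 22, 55 = 2×22 + 11, 22 = 2×11).
gcd(11, 154) = 11.
11 does not divide 676 (remainder 5), so no integer solutions.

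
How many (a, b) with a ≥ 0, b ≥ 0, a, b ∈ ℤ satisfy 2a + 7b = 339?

gcd(7, 2) = 1.
By Bézout, 2×(-3) + 7×(1) = 1.
One solution: (5, 47).
General: a = 5 + 7t, b = 47 - 2t.
a ≥ 0 ⇒ t ≥ 0; b ≥ 0 ⇒ t ≤ 23. So t ∈ [0, 23]: 24 solutions.

24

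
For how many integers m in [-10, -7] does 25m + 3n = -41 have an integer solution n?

gcd(25, 3) = 1.
By Bézout, 25×(1) + 3×(-8) = 1.
Particular solution: (1, -22).
General solution: m = 1 + 3t, n = -22 - 25t for integer t.
-10 ≤ 1 + 3t ≤ -7 gives t ∈ [-3, -3], which is 1 value.

1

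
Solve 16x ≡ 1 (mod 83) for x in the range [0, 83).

26

gcd(83, 16) = 1  (83 = 5·16 + 3, 16 = 5·3 + 1, 3 = 3·1).
Back-substituting, 16·(26) + 83·(-5) = 1.
So 16·26 ≡ 1 (mod 83), and 26 mod 83 = 26.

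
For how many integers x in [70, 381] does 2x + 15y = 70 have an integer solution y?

21

gcd(15, 2) = 1  (15 = 7×2 + 1, 2 = 2×1).
Back-substituting, 2×(-7) + 15×(1) = 1.
Scale by 70: particular solution (-490, 70); reduce x mod 15: (5, 4).
General solution: x = 5 + 15t, y = 4 - 2t for integer t.
70 ≤ 5 + 15t ≤ 381 gives t ∈ [5, 25], which is 21 values.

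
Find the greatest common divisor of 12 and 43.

1

gcd(43, 12) = 1  (43 = 3*12 + 7, 12 = 1*7 + 5, 7 = 1*5 + 2, 5 = 2*2 + 1, 2 = 2*1).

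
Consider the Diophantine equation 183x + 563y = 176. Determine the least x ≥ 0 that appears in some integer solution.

gcd(563, 183):
  563 = 3×183 + 14
  183 = 13×14 + 1
  14 = 14×1
so gcd(563, 183) = 1.
1 divides 176, so solutions exist.
Back-substitute for Bézout coefficients:
  1 = 183 - 13×14
  ... = 183×(40) + 563×(-13)
Scale by 176/1 = 176: (x₀, y₀) = (7040, -2288).
General solution: x = 7040 + 563t, y = -2288 - 183t for integer t.
x ≥ 0: smallest is 7040 mod 563 = 284 (at t = -12), with y = -92.

284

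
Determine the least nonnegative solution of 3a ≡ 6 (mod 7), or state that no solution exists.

2

gcd(7, 3) = 1  (7 = 2*3 + 1, 3 = 3*1).
1 divides 6, so solutions exist.
Back-substituting, 3*(-2) + 7*(1) = 1.
So 3*(-2) ≡ 1 (mod 7); multiply by 6: a ≡ -12 (mod 7).
Smallest nonnegative: a = -12 mod 7 = 2.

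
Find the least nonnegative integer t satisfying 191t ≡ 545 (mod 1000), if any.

gcd(1000, 191) = 1.
1 divides 545, so solutions exist.
By Bézout, 191·(-89) + 1000·(17) = 1.
So 191·(-89) ≡ 1 (mod 1000); multiply by 545: t ≡ -48505 (mod 1000).
Smallest nonnegative: t = -48505 mod 1000 = 495.

495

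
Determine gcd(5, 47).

gcd(47, 5) = 1  (47 = 9×5 + 2, 5 = 2×2 + 1, 2 = 2×1).

1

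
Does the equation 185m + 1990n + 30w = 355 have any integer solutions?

gcd(1990, 185):
  1990 = 10×185 + 140
  185 = 1×140 + 45
  140 = 3×45 + 5
  45 = 9×5
so gcd(1990, 185) = 5.
gcd(5, 30) = 5.
5 divides 355, so integer solutions exist.

yes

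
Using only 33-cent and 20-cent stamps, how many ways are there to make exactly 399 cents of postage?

Need nonnegative integers with 33j + 20k = 399.
gcd(33, 20) = 1, and 33·(-3) + 20·(5) = 1.
So (j₀, k₀) = (-1197, 1995); general j = -1197 + 20t, k = 1995 - 33t.
j ≥ 0 ⇒ t ≥ 60; k ≥ 0 ⇒ t ≤ 60. That's 1 value of t.

1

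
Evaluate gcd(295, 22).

gcd(295, 22):
  295 = 13·22 + 9
  22 = 2·9 + 4
  9 = 2·4 + 1
  4 = 4·1
so gcd(295, 22) = 1.

1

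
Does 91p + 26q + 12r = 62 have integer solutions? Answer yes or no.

gcd(91, 26):
  91 = 3*26 + 13
  26 = 2*13
so gcd(91, 26) = 13.
gcd(13, 12) = 1.
1 divides 62, so integer solutions exist.

yes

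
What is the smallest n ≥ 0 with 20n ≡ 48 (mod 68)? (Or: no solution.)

gcd(68, 20):
  68 = 3·20 + 8
  20 = 2·8 + 4
  8 = 2·4
so gcd(68, 20) = 4.
4 divides 48, so solutions exist.
Back-substitute for Bézout coefficients:
  4 = 20 - 2·8
  ... = 20·(7) + 68·(-2)
So 20·(7) ≡ 4 (mod 68); multiply by 12: n ≡ 84 (mod 17).
Smallest nonnegative: n = 84 mod 17 = 16.

16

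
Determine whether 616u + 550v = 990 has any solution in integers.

yes

gcd(616, 550) = 22  (616 = 1·550 + 66, 550 = 8·66 + 22, 66 = 3·22).
22 divides 990, so integer solutions exist.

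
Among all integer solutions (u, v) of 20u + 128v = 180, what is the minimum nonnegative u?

gcd(128, 20) = 4.
4 divides 180, so solutions exist.
By Bézout, 20*(13) + 128*(-2) = 4.
Scale by 180/4 = 45: (u₀, v₀) = (585, -90).
General solution: u = 585 + 32t, v = -90 - 5t for integer t.
u ≥ 0: smallest is 585 mod 32 = 9 (at t = -18), with v = 0.

9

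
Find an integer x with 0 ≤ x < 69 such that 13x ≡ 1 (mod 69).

gcd(69, 13):
  69 = 5×13 + 4
  13 = 3×4 + 1
  4 = 4×1
so gcd(69, 13) = 1.
Back-substitute for Bézout coefficients:
  1 = 13 - 3×4
  ... = 13×(16) + 69×(-3)
So 13×16 ≡ 1 (mod 69), and 16 mod 69 = 16.

16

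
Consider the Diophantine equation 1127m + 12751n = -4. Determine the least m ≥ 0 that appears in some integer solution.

7060

gcd(12751, 1127) = 1  (12751 = 11×1127 + 354, 1127 = 3×354 + 65, 354 = 5×65 + 29, 65 = 2×29 + 7, 29 = 4×7 + 1, 7 = 7×1).
1 divides -4, so solutions exist.
Back-substituting, 1127×(-1765) + 12751×(156) = 1.
Scale by -4/1 = -4: (m₀, n₀) = (7060, -624).
General solution: m = 7060 + 12751t, n = -624 - 1127t for integer t.
m ≥ 0: smallest is 7060 mod 12751 = 7060 (at t = 0), with n = -624.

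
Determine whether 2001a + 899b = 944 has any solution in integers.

no

gcd(2001, 899) = 29  (2001 = 2·899 + 203, 899 = 4·203 + 87, 203 = 2·87 + 29, 87 = 3·29).
29 does not divide 944 (remainder 16), so no integer solutions.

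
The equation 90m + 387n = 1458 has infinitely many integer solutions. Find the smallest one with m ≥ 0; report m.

42

gcd(387, 90) = 9  (387 = 4·90 + 27, 90 = 3·27 + 9, 27 = 3·9).
9 divides 1458, so solutions exist.
Back-substituting, 90·(13) + 387·(-3) = 9.
Scale by 1458/9 = 162: (m₀, n₀) = (2106, -486).
General solution: m = 2106 + 43t, n = -486 - 10t for integer t.
m ≥ 0: smallest is 2106 mod 43 = 42 (at t = -48), with n = -6.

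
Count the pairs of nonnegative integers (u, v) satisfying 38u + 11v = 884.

gcd(38, 11) = 1  (38 = 3*11 + 5, 11 = 2*5 + 1, 5 = 5*1).
Back-substituting, 38*(-2) + 11*(7) = 1.
Scale by 884: one solution is (-1768, 6188). Reduce u mod 11: (3, 70).
General: u = 3 + 11t, v = 70 - 38t.
u ≥ 0 ⇒ t ≥ 0; v ≥ 0 ⇒ t ≤ 1. So t ∈ [0, 1]: 2 solutions.

2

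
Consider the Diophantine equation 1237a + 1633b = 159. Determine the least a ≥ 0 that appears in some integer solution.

1546

gcd(1633, 1237):
  1633 = 1*1237 + 396
  1237 = 3*396 + 49
  396 = 8*49 + 4
  49 = 12*4 + 1
  4 = 4*1
so gcd(1633, 1237) = 1.
1 divides 159, so solutions exist.
Back-substitute for Bézout coefficients:
  1 = 49 - 12*4
  ... = 1237*(400) + 1633*(-303)
Scale by 159/1 = 159: (a₀, b₀) = (63600, -48177).
General solution: a = 63600 + 1633t, b = -48177 - 1237t for integer t.
a ≥ 0: smallest is 63600 mod 1633 = 1546 (at t = -38), with b = -1171.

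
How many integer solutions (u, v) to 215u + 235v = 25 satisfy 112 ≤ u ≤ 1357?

27

gcd(235, 215):
  235 = 1·215 + 20
  215 = 10·20 + 15
  20 = 1·15 + 5
  15 = 3·5
so gcd(235, 215) = 5.
Back-substitute for Bézout coefficients:
  5 = 20 - 1·15
  ... = 215·(-12) + 235·(11)
Scale by 5: particular solution (-60, 55); reduce u mod 47: (34, -31).
General solution: u = 34 + 47t, v = -31 - 43t for integer t.
112 ≤ 34 + 47t ≤ 1357 gives t ∈ [2, 28], which is 27 values.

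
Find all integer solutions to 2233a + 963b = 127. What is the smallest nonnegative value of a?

289

gcd(2233, 963):
  2233 = 2·963 + 307
  963 = 3·307 + 42
  307 = 7·42 + 13
  42 = 3·13 + 3
  13 = 4·3 + 1
  3 = 3·1
so gcd(2233, 963) = 1.
1 divides 127, so solutions exist.
Back-substitute for Bézout coefficients:
  1 = 13 - 4·3
  ... = 2233·(298) + 963·(-691)
Scale by 127/1 = 127: (a₀, b₀) = (37846, -87757).
General solution: a = 37846 + 963t, b = -87757 - 2233t for integer t.
a ≥ 0: smallest is 37846 mod 963 = 289 (at t = -39), with b = -670.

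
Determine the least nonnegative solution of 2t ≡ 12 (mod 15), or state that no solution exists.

gcd(15, 2) = 1.
1 divides 12, so solutions exist.
By Bézout, 2·(-7) + 15·(1) = 1.
So 2·(-7) ≡ 1 (mod 15); multiply by 12: t ≡ -84 (mod 15).
Smallest nonnegative: t = -84 mod 15 = 6.

6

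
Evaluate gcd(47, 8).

1

gcd(47, 8):
  47 = 5·8 + 7
  8 = 1·7 + 1
  7 = 7·1
so gcd(47, 8) = 1.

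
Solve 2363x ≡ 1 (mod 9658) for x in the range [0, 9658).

797

gcd(9658, 2363):
  9658 = 4·2363 + 206
  2363 = 11·206 + 97
  206 = 2·97 + 12
  97 = 8·12 + 1
  12 = 12·1
so gcd(9658, 2363) = 1.
Back-substitute for Bézout coefficients:
  1 = 97 - 8·12
  ... = 2363·(797) + 9658·(-195)
So 2363·797 ≡ 1 (mod 9658), and 797 mod 9658 = 797.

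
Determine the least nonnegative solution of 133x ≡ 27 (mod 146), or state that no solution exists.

99

gcd(146, 133) = 1  (146 = 1·133 + 13, 133 = 10·13 + 3, 13 = 4·3 + 1, 3 = 3·1).
1 divides 27, so solutions exist.
Back-substituting, 133·(-45) + 146·(41) = 1.
So 133·(-45) ≡ 1 (mod 146); multiply by 27: x ≡ -1215 (mod 146).
Smallest nonnegative: x = -1215 mod 146 = 99.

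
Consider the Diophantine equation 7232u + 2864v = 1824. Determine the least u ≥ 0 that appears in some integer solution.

gcd(7232, 2864) = 16.
16 divides 1824, so solutions exist.
By Bézout, 7232×(40) + 2864×(-101) = 16.
Scale by 1824/16 = 114: (u₀, v₀) = (4560, -11514).
General solution: u = 4560 + 179t, v = -11514 - 452t for integer t.
u ≥ 0: smallest is 4560 mod 179 = 85 (at t = -25), with v = -214.

85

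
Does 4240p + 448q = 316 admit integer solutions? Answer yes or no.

gcd(4240, 448) = 16  (4240 = 9×448 + 208, 448 = 2×208 + 32, 208 = 6×32 + 16, 32 = 2×16).
16 does not divide 316 (remainder 12), so no integer solutions.

no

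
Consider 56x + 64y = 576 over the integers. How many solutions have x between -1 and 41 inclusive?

6

gcd(64, 56):
  64 = 1·56 + 8
  56 = 7·8
so gcd(64, 56) = 8.
Back-substitute for Bézout coefficients:
  8 = 64 - 1·56
  ... = 56·(-1) + 64·(1)
Scale by 72: particular solution (-72, 72); reduce x mod 8: (0, 9).
General solution: x = 0 + 8t, y = 9 - 7t for integer t.
-1 ≤ 0 + 8t ≤ 41 gives t ∈ [0, 5], which is 6 values.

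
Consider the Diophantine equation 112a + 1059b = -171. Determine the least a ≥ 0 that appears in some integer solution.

840

gcd(1059, 112) = 1  (1059 = 9×112 + 51, 112 = 2×51 + 10, 51 = 5×10 + 1, 10 = 10×1).
1 divides -171, so solutions exist.
Back-substituting, 112×(-104) + 1059×(11) = 1.
Scale by -171/1 = -171: (a₀, b₀) = (17784, -1881).
General solution: a = 17784 + 1059t, b = -1881 - 112t for integer t.
a ≥ 0: smallest is 17784 mod 1059 = 840 (at t = -16), with b = -89.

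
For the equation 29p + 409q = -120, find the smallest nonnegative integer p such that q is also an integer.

gcd(409, 29) = 1  (409 = 14×29 + 3, 29 = 9×3 + 2, 3 = 1×2 + 1, 2 = 2×1).
1 divides -120, so solutions exist.
Back-substituting, 29×(-141) + 409×(10) = 1.
Scale by -120/1 = -120: (p₀, q₀) = (16920, -1200).
General solution: p = 16920 + 409t, q = -1200 - 29t for integer t.
p ≥ 0: smallest is 16920 mod 409 = 151 (at t = -41), with q = -11.

151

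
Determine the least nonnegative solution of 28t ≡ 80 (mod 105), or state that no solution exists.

no solution

gcd(105, 28):
  105 = 3·28 + 21
  28 = 1·21 + 7
  21 = 3·7
so gcd(105, 28) = 7.
7 does not divide 80, so the congruence has no solution.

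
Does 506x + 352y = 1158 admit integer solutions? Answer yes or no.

gcd(506, 352) = 22  (506 = 1*352 + 154, 352 = 2*154 + 44, 154 = 3*44 + 22, 44 = 2*22).
22 does not divide 1158 (remainder 14), so no integer solutions.

no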